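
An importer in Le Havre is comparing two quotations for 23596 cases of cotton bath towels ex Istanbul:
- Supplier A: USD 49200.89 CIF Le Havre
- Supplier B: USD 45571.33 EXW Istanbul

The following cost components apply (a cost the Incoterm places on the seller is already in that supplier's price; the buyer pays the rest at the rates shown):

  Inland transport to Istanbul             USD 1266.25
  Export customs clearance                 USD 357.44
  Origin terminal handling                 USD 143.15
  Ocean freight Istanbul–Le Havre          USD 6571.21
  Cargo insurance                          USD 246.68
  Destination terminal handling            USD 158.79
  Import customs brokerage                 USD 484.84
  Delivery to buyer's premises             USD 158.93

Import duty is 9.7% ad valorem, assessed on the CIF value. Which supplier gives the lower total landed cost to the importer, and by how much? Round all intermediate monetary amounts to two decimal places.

Supplier A is cheaper by USD 5435.82

Supplier A (CIF):
The CIF price already equals the CIF value: 49200.89
Import duty = 49200.89 × 9.7% = 4772.49
Buyer bears (A): 158.79 + 484.84 + 158.93 = 802.56
Landed cost (A) = invoice 49200.89 + 802.56 + duty 4772.49 = 54775.94
Supplier B (EXW):
CIF value = EXW price + inland to port + export clearance + origin terminal + freight + insurance = 45571.33 + 1266.25 + 357.44 + 143.15 + 6571.21 + 246.68 = 54156.06
Import duty = 54156.06 × 9.7% = 5253.14
Buyer bears (B): 1266.25 + 357.44 + 143.15 + 6571.21 + 246.68 + 158.79 + 484.84 + 158.93 = 9387.29
Landed cost (B) = invoice 45571.33 + 9387.29 + duty 5253.14 = 60211.76
Difference = |54775.94 − 60211.76| = 5435.82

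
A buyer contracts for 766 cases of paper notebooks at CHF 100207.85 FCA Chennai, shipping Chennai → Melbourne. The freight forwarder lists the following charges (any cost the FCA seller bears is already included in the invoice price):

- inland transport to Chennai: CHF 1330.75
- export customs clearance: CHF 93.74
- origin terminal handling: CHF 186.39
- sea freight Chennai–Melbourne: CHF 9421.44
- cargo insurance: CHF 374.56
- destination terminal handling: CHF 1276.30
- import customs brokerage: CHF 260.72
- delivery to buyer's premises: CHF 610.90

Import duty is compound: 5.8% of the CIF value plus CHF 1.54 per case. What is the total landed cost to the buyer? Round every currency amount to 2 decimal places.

Total landed cost: CHF 119908.83

FCA: the seller delivers export-cleared goods to the carrier; the buyer bears costs from that point.
Already in the invoice (seller's account under FCA): inland to port, export clearance — exclude.
CIF value = FCA price + origin terminal + freight + insurance = 100207.85 + 186.39 + 9421.44 + 374.56 = 110190.24
Ad valorem component: 110190.24 × 5.8% = 6391.03
Specific component: 766 × 1.54 = 1179.64
Import duty = 6391.03 + 1179.64 = 7570.67
Buyer bears: origin terminal 186.39 + freight 9421.44 + insurance 374.56 + destination terminal 1276.30 + brokerage 260.72 + delivery 610.90 + duty 7570.67 = 19700.98
Landed cost = invoice 100207.85 + 19700.98 = 119908.83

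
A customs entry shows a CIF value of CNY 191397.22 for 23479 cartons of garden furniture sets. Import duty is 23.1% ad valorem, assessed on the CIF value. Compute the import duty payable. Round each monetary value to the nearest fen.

Import duty: CNY 44212.76

Import duty = 191397.22 × 23.1% = 44212.76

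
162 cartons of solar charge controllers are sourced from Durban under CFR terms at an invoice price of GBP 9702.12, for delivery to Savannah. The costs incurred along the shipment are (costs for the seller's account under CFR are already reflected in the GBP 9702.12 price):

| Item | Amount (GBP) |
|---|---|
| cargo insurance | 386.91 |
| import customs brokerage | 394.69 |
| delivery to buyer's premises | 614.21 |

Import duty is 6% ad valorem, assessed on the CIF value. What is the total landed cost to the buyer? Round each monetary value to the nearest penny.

CFR: the seller pays costs through ocean freight to the destination port, but not insurance.
CIF value = CFR price + insurance = 9702.12 + 386.91 = 10089.03
Import duty = 10089.03 × 6% = 605.34
Buyer bears: insurance 386.91 + brokerage 394.69 + delivery 614.21 + duty 605.34 = 2001.15
Landed cost = invoice 9702.12 + 2001.15 = 11703.27

Total landed cost: GBP 11703.27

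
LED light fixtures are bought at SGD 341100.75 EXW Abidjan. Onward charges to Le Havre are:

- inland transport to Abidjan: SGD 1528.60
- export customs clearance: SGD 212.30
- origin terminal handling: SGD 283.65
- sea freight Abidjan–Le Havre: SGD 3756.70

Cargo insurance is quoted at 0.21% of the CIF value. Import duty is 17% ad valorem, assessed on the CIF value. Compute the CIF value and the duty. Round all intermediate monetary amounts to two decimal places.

Let C be the CIF value. C = EXW price + pre-shipment costs + freight + 0.21% × C
C − 0.21% × C = 341100.75 + 1528.60 + 212.30 + 283.65 + 3756.70
0.9979 × C = 346882.00
C = 346882.00 / 0.9979 = 347611.99
Insurance premium = 0.21% × 347611.99 = 729.99
Import duty = 347611.99 × 17% = 59094.04

CIF value: SGD 347611.99; import duty: SGD 59094.04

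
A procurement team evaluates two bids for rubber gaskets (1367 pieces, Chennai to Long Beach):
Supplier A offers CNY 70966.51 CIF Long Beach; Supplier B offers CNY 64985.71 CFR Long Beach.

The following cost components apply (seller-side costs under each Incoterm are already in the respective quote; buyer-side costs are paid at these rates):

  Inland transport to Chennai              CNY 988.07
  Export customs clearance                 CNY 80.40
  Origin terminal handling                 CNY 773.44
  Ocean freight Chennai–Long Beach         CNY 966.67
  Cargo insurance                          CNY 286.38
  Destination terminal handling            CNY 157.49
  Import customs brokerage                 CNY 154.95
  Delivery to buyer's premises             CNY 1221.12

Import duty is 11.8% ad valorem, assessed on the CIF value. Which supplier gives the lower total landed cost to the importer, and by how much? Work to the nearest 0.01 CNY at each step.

Supplier B is cheaper by CNY 6366.36

Supplier A (CIF):
The CIF price already equals the CIF value: 70966.51
Import duty = 70966.51 × 11.8% = 8374.05
Buyer bears (A): 157.49 + 154.95 + 1221.12 = 1533.56
Landed cost (A) = invoice 70966.51 + 1533.56 + duty 8374.05 = 80874.12
Supplier B (CFR):
CIF value = CFR price + insurance = 64985.71 + 286.38 = 65272.09
Import duty = 65272.09 × 11.8% = 7702.11
Buyer bears (B): 286.38 + 157.49 + 154.95 + 1221.12 = 1819.94
Landed cost (B) = invoice 64985.71 + 1819.94 + duty 7702.11 = 74507.76
Difference = |80874.12 − 74507.76| = 6366.36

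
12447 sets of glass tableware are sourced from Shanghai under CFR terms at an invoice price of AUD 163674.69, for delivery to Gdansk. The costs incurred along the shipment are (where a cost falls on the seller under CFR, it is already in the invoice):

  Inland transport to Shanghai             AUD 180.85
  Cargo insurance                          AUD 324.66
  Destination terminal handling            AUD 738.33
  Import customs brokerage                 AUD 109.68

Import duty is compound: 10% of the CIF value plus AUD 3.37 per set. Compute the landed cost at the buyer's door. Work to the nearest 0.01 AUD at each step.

Total landed cost: AUD 223193.69

CFR: the seller pays costs through ocean freight to the destination port, but not insurance.
Already in the invoice (seller's account under CFR): inland to port — exclude.
CIF value = CFR price + insurance = 163674.69 + 324.66 = 163999.35
Ad valorem component: 163999.35 × 10% = 16399.94
Specific component: 12447 × 3.37 = 41946.39
Import duty = 16399.94 + 41946.39 = 58346.33
Buyer bears: insurance 324.66 + destination terminal 738.33 + brokerage 109.68 + duty 58346.33 = 59519.00
Landed cost = invoice 163674.69 + 59519.00 = 223193.69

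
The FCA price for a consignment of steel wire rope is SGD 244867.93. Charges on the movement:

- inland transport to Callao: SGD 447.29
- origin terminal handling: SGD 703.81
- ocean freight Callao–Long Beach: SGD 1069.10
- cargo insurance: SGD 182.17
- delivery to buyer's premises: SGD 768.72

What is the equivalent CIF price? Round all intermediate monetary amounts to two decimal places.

CIF price: SGD 246823.01

Not relevant to the conversion: inland to port — on the seller under both FCA and CIF; already in the FCA price and stays in the CIF price. delivery — on the buyer under both terms; not part of either seller's price.
From FCA to CIF, the seller additionally bears: origin terminal, freight, insurance.
CIF price = 244867.93 + 703.81 + 1069.10 + 182.17 = 246823.01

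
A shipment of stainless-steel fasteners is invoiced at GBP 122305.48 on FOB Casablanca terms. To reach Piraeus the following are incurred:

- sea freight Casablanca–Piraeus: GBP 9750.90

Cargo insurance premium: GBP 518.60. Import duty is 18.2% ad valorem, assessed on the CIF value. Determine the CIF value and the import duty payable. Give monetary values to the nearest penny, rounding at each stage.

CIF value: GBP 132574.98; import duty: GBP 24128.65

CIF = FOB price + freight + insurance
CIF = 122305.48 + 9750.90 + 518.60 = 132574.98
Import duty = 132574.98 × 18.2% = 24128.65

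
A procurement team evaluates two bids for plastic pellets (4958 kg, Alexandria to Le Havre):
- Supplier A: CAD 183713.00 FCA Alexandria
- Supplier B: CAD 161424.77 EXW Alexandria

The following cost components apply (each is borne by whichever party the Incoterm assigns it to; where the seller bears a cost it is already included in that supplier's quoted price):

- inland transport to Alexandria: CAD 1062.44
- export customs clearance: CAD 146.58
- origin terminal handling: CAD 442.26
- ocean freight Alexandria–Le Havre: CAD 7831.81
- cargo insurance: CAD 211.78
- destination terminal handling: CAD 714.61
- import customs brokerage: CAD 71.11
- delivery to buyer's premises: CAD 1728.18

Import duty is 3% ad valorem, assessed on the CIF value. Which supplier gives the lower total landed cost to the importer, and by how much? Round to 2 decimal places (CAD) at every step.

Supplier A (FCA):
CIF value = FCA price + origin terminal + freight + insurance = 183713.00 + 442.26 + 7831.81 + 211.78 = 192198.85
Import duty = 192198.85 × 3% = 5765.97
Buyer bears (A): 442.26 + 7831.81 + 211.78 + 714.61 + 71.11 + 1728.18 = 10999.75
Landed cost (A) = invoice 183713.00 + 10999.75 + duty 5765.97 = 200478.72
Supplier B (EXW):
CIF value = EXW price + inland to port + export clearance + origin terminal + freight + insurance = 161424.77 + 1062.44 + 146.58 + 442.26 + 7831.81 + 211.78 = 171119.64
Import duty = 171119.64 × 3% = 5133.59
Buyer bears (B): 1062.44 + 146.58 + 442.26 + 7831.81 + 211.78 + 714.61 + 71.11 + 1728.18 = 12208.77
Landed cost (B) = invoice 161424.77 + 12208.77 + duty 5133.59 = 178767.13
Difference = |200478.72 − 178767.13| = 21711.59

Supplier B is cheaper by CAD 21711.59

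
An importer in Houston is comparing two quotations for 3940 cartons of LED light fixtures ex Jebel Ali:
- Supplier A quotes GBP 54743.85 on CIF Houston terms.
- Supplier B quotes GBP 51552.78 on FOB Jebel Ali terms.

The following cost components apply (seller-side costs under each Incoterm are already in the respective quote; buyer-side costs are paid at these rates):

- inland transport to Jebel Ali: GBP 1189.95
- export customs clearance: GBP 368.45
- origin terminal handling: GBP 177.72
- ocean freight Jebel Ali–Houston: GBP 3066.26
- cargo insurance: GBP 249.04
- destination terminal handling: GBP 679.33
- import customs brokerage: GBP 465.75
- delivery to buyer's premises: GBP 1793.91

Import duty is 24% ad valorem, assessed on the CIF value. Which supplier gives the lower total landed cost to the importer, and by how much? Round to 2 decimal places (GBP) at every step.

Supplier A is cheaper by GBP 154.05

Supplier A (CIF):
The CIF price already equals the CIF value: 54743.85
Import duty = 54743.85 × 24% = 13138.52
Buyer bears (A): 679.33 + 465.75 + 1793.91 = 2938.99
Landed cost (A) = invoice 54743.85 + 2938.99 + duty 13138.52 = 70821.36
Supplier B (FOB):
CIF value = FOB price + freight + insurance = 51552.78 + 3066.26 + 249.04 = 54868.08
Import duty = 54868.08 × 24% = 13168.34
Buyer bears (B): 3066.26 + 249.04 + 679.33 + 465.75 + 1793.91 = 6254.29
Landed cost (B) = invoice 51552.78 + 6254.29 + duty 13168.34 = 70975.41
Difference = |70821.36 − 70975.41| = 154.05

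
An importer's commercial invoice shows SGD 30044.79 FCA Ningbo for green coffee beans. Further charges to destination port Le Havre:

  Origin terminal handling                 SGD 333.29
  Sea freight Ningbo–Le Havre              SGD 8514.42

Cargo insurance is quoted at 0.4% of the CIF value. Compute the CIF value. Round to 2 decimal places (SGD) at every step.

Let C be the CIF value. C = FCA price + pre-shipment costs + freight + 0.4% × C
C − 0.4% × C = 30044.79 + 333.29 + 8514.42
0.996 × C = 38892.50
C = 38892.50 / 0.996 = 39048.69
Insurance premium = 0.4% × 39048.69 = 156.19

CIF value: SGD 39048.69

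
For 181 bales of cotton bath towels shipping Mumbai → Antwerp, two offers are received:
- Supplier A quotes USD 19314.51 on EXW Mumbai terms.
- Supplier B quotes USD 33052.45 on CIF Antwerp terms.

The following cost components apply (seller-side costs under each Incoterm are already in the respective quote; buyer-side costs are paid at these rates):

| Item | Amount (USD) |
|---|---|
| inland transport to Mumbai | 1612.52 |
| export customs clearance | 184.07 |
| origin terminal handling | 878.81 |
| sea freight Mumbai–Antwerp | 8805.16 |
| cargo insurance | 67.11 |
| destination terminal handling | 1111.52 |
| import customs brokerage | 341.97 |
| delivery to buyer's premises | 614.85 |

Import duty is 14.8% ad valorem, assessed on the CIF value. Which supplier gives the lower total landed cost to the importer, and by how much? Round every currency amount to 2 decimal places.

Supplier A is cheaper by USD 2514.43

Supplier A (EXW):
CIF value = EXW price + inland to port + export clearance + origin terminal + freight + insurance = 19314.51 + 1612.52 + 184.07 + 878.81 + 8805.16 + 67.11 = 30862.18
Import duty = 30862.18 × 14.8% = 4567.60
Buyer bears (A): 1612.52 + 184.07 + 878.81 + 8805.16 + 67.11 + 1111.52 + 341.97 + 614.85 = 13616.01
Landed cost (A) = invoice 19314.51 + 13616.01 + duty 4567.60 = 37498.12
Supplier B (CIF):
The CIF price already equals the CIF value: 33052.45
Import duty = 33052.45 × 14.8% = 4891.76
Buyer bears (B): 1111.52 + 341.97 + 614.85 = 2068.34
Landed cost (B) = invoice 33052.45 + 2068.34 + duty 4891.76 = 40012.55
Difference = |37498.12 − 40012.55| = 2514.43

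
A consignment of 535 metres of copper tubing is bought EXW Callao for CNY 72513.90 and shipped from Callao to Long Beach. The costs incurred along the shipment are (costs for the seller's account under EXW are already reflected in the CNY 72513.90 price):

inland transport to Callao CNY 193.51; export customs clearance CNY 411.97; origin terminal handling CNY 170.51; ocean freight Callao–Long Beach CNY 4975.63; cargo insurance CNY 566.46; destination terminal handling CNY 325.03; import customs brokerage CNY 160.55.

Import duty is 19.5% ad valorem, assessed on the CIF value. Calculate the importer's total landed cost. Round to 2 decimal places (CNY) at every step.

EXW: the seller makes goods available at their premises; the buyer bears all onward costs.
CIF value = EXW price + inland to port + export clearance + origin terminal + freight + insurance = 72513.90 + 193.51 + 411.97 + 170.51 + 4975.63 + 566.46 = 78831.98
Import duty = 78831.98 × 19.5% = 15372.24
Buyer bears: inland to port 193.51 + export clearance 411.97 + origin terminal 170.51 + freight 4975.63 + insurance 566.46 + destination terminal 325.03 + brokerage 160.55 + duty 15372.24 = 22175.90
Landed cost = invoice 72513.90 + 22175.90 = 94689.80

Total landed cost: CNY 94689.80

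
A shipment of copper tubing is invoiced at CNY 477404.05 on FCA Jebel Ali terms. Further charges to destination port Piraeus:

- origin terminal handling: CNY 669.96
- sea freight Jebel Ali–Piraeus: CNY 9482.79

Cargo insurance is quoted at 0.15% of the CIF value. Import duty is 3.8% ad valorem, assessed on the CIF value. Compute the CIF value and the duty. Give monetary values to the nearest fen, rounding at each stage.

CIF value: CNY 488289.23; import duty: CNY 18554.99

Let C be the CIF value. C = FCA price + pre-shipment costs + freight + 0.15% × C
C − 0.15% × C = 477404.05 + 669.96 + 9482.79
0.9985 × C = 487556.80
C = 487556.80 / 0.9985 = 488289.23
Insurance premium = 0.15% × 488289.23 = 732.43
Import duty = 488289.23 × 3.8% = 18554.99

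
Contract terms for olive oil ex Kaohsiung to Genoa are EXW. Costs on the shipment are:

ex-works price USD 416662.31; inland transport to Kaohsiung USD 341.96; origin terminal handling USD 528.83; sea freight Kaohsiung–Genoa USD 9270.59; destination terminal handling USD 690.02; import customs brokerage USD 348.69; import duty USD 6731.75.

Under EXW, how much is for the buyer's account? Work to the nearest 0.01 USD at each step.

EXW: the seller makes goods available at their premises; the buyer bears all onward costs.
Seller's account: goods 416662.31 = 416662.31
Buyer's account: inland to port 341.96 + origin terminal 528.83 + freight 9270.59 + destination terminal 690.02 + brokerage 348.69 + duty 6731.75 = 17911.84

Buyer's account: USD 17911.84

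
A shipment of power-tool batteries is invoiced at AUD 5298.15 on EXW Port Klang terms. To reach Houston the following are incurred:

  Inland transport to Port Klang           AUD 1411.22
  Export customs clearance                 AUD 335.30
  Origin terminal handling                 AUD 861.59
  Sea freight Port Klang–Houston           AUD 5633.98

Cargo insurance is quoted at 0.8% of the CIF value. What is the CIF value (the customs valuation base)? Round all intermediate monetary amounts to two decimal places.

Let C be the CIF value. C = EXW price + pre-shipment costs + freight + 0.8% × C
C − 0.8% × C = 5298.15 + 1411.22 + 335.30 + 861.59 + 5633.98
0.992 × C = 13540.24
C = 13540.24 / 0.992 = 13649.44
Insurance premium = 0.8% × 13649.44 = 109.20

CIF value: AUD 13649.44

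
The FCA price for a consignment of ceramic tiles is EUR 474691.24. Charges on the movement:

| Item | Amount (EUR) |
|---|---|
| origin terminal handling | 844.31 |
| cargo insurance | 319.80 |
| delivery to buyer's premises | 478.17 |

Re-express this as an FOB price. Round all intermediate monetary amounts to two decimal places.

FOB price: EUR 475535.55

Not relevant to the conversion: delivery, insurance — on the buyer under both terms; not part of either seller's price.
From FCA to FOB, the seller additionally bears: origin terminal.
FOB price = 474691.24 + 844.31 = 475535.55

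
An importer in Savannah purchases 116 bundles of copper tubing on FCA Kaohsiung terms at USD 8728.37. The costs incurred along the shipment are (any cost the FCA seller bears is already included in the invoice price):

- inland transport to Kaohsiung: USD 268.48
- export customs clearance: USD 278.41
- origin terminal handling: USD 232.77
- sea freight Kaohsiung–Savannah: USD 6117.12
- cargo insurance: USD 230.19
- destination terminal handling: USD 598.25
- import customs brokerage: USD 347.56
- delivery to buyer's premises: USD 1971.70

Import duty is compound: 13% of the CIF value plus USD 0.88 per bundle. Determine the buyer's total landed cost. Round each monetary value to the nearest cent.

FCA: the seller delivers export-cleared goods to the carrier; the buyer bears costs from that point.
Already in the invoice (seller's account under FCA): inland to port, export clearance — exclude.
CIF value = FCA price + origin terminal + freight + insurance = 8728.37 + 232.77 + 6117.12 + 230.19 = 15308.45
Ad valorem component: 15308.45 × 13% = 1990.10
Specific component: 116 × 0.88 = 102.08
Import duty = 1990.10 + 102.08 = 2092.18
Buyer bears: origin terminal 232.77 + freight 6117.12 + insurance 230.19 + destination terminal 598.25 + brokerage 347.56 + delivery 1971.70 + duty 2092.18 = 11589.77
Landed cost = invoice 8728.37 + 11589.77 = 20318.14

Total landed cost: USD 20318.14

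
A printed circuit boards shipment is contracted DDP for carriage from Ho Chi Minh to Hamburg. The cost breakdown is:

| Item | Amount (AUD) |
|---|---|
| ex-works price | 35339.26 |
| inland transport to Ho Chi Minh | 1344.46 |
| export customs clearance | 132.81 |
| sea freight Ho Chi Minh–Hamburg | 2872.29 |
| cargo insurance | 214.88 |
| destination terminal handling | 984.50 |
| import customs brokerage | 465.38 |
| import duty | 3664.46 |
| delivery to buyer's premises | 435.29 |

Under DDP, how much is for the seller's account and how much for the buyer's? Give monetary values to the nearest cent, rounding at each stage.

Seller: AUD 45453.33; buyer: AUD 0.00

DDP: the seller bears all costs including import duty.
Seller's account: goods 35339.26 + inland to port 1344.46 + export clearance 132.81 + freight 2872.29 + insurance 214.88 + destination terminal 984.50 + brokerage 465.38 + duty 3664.46 + delivery 435.29 = 45453.33
Buyer's account: 0.00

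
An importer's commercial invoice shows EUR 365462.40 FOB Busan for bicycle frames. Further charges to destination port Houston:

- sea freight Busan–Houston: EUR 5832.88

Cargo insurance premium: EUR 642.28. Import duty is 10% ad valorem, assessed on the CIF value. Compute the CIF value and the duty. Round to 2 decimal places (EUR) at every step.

CIF value: EUR 371937.56; import duty: EUR 37193.76

CIF = FOB price + freight + insurance
CIF = 365462.40 + 5832.88 + 642.28 = 371937.56
Import duty = 371937.56 × 10% = 37193.76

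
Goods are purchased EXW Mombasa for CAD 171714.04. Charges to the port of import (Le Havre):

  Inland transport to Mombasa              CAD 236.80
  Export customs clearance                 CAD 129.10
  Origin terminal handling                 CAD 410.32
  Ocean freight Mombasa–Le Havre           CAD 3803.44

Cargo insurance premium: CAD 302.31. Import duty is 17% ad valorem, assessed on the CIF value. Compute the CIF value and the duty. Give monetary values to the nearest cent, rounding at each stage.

CIF value: CAD 176596.01; import duty: CAD 30021.32

CIF = EXW price + pre-shipment costs + freight + insurance
CIF = 171714.04 + 236.80 + 129.10 + 410.32 + 3803.44 + 302.31 = 176596.01
Import duty = 176596.01 × 17% = 30021.32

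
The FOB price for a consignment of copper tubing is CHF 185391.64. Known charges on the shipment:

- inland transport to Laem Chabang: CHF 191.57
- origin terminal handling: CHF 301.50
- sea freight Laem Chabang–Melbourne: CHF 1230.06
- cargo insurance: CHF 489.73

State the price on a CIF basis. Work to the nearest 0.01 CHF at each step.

Not relevant to the conversion: inland to port, origin terminal — on the seller under both FOB and CIF; already in the FOB price and stays in the CIF price.
From FOB to CIF, the seller additionally bears: freight, insurance.
CIF price = 185391.64 + 1230.06 + 489.73 = 187111.43

CIF price: CHF 187111.43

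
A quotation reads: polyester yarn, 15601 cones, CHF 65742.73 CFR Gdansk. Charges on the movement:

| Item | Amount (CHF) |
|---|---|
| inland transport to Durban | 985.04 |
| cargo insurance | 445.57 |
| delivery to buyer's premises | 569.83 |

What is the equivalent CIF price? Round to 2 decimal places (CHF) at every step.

Not relevant to the conversion: inland to port — on the seller under both CFR and CIF; already in the CFR price and stays in the CIF price. delivery — on the buyer under both terms; not part of either seller's price.
From CFR to CIF, the seller additionally bears: insurance.
CIF price = 65742.73 + 445.57 = 66188.30

CIF price: CHF 66188.30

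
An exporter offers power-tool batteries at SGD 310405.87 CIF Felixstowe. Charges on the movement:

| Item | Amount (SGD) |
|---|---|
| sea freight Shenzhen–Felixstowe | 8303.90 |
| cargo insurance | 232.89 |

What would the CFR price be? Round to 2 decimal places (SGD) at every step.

CFR price: SGD 310172.98

Not relevant to the conversion: freight — on the seller under both CIF and CFR; already in the CIF price and stays in the CFR price.
From CIF to CFR, the seller no longer bears: insurance.
CFR price = 310405.87 − 232.89 = 310172.98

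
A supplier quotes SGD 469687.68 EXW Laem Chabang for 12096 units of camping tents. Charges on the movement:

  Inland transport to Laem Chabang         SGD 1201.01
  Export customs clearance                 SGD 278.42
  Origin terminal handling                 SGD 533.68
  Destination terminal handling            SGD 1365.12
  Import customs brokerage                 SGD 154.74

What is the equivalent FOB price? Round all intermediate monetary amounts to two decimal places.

FOB price: SGD 471700.79

Not relevant to the conversion: brokerage, destination terminal — on the buyer under both terms; not part of either seller's price.
From EXW to FOB, the seller additionally bears: inland to port, export clearance, origin terminal.
FOB price = 469687.68 + 1201.01 + 278.42 + 533.68 = 471700.79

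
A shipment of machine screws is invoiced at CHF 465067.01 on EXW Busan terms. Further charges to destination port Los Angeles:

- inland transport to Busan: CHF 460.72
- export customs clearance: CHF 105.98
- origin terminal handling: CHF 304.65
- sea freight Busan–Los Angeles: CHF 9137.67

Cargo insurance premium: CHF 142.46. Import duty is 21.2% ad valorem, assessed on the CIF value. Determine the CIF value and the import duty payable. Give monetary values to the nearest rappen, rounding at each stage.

CIF = EXW price + pre-shipment costs + freight + insurance
CIF = 465067.01 + 460.72 + 105.98 + 304.65 + 9137.67 + 142.46 = 475218.49
Import duty = 475218.49 × 21.2% = 100746.32

CIF value: CHF 475218.49; import duty: CHF 100746.32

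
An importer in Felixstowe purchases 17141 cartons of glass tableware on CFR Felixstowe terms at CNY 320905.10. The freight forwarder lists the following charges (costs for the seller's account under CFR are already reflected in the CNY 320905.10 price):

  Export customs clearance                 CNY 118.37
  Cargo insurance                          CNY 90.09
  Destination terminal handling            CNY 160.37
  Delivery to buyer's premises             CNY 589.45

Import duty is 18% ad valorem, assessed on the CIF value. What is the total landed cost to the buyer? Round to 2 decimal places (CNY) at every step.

Total landed cost: CNY 379524.14

CFR: the seller pays costs through ocean freight to the destination port, but not insurance.
Already in the invoice (seller's account under CFR): export clearance — exclude.
CIF value = CFR price + insurance = 320905.10 + 90.09 = 320995.19
Import duty = 320995.19 × 18% = 57779.13
Buyer bears: insurance 90.09 + destination terminal 160.37 + delivery 589.45 + duty 57779.13 = 58619.04
Landed cost = invoice 320905.10 + 58619.04 = 379524.14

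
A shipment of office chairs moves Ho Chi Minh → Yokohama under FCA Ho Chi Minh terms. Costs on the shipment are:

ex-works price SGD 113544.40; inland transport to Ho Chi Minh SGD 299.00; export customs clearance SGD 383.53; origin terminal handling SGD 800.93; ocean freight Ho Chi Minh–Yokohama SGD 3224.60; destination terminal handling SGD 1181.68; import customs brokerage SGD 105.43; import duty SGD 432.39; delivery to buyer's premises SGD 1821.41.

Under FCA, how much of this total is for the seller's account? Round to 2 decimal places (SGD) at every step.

Seller's account: SGD 114226.93

FCA: the seller delivers export-cleared goods to the carrier; the buyer bears costs from that point.
Seller's account: goods 113544.40 + inland to port 299.00 + export clearance 383.53 = 114226.93
Buyer's account: origin terminal 800.93 + freight 3224.60 + destination terminal 1181.68 + brokerage 105.43 + duty 432.39 + delivery 1821.41 = 7566.44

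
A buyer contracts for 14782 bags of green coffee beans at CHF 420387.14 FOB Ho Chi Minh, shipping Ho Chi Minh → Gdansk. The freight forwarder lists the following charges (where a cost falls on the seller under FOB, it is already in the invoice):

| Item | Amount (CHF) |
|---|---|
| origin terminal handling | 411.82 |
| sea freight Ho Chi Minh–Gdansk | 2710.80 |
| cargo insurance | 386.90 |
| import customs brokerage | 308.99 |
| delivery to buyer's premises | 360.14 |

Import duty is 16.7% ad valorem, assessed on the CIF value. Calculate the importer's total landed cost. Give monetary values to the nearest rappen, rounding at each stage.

FOB: the seller bears costs until goods are on board at the origin port; the buyer bears freight, insurance and all costs thereafter.
Already in the invoice (seller's account under FOB): origin terminal — exclude.
CIF value = FOB price + freight + insurance = 420387.14 + 2710.80 + 386.90 = 423484.84
Import duty = 423484.84 × 16.7% = 70721.97
Buyer bears: freight 2710.80 + insurance 386.90 + brokerage 308.99 + delivery 360.14 + duty 70721.97 = 74488.80
Landed cost = invoice 420387.14 + 74488.80 = 494875.94

Total landed cost: CHF 494875.94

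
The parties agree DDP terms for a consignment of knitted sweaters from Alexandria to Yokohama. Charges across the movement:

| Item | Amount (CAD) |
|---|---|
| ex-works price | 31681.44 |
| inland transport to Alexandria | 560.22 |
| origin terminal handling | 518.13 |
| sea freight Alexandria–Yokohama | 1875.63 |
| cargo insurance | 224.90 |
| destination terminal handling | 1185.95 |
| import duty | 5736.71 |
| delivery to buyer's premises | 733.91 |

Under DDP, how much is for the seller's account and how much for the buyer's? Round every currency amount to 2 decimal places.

Seller: CAD 42516.89; buyer: CAD 0.00

DDP: the seller bears all costs including import duty.
Seller's account: goods 31681.44 + inland to port 560.22 + origin terminal 518.13 + freight 1875.63 + insurance 224.90 + destination terminal 1185.95 + duty 5736.71 + delivery 733.91 = 42516.89
Buyer's account: 0.00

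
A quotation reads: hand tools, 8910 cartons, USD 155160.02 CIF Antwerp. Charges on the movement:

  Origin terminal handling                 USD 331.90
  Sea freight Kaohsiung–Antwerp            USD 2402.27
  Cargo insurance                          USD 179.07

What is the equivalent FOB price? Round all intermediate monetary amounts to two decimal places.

FOB price: USD 152578.68

Not relevant to the conversion: origin terminal — on the seller under both CIF and FOB; already in the CIF price and stays in the FOB price.
From CIF to FOB, the seller no longer bears: freight, insurance.
FOB price = 155160.02 − 2402.27 − 179.07 = 152578.68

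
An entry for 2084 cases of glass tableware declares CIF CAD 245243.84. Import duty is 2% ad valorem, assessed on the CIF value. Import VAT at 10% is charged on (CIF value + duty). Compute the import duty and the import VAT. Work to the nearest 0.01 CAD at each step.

Import duty = 245243.84 × 2% = 4904.88
VAT base = CIF + duty = 245243.84 + 4904.88 = 250148.72
Import VAT = 250148.72 × 10% = 25014.87

Import duty: CAD 4904.88; import VAT: CAD 25014.87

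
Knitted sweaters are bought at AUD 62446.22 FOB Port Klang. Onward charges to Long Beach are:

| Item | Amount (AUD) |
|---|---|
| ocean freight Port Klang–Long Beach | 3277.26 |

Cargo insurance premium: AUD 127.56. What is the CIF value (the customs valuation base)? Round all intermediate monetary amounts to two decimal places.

CIF value: AUD 65851.04

CIF = FOB price + freight + insurance
CIF = 62446.22 + 3277.26 + 127.56 = 65851.04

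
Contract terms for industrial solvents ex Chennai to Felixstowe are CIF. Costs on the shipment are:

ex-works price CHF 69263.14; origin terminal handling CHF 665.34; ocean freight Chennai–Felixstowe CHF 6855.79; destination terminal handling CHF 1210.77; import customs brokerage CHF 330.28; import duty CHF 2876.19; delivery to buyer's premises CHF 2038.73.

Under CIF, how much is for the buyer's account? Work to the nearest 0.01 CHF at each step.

Buyer's account: CHF 6455.97

CIF: the seller pays costs through ocean freight and marine insurance to the destination port.
Seller's account: goods 69263.14 + origin terminal 665.34 + freight 6855.79 = 76784.27
Buyer's account: destination terminal 1210.77 + brokerage 330.28 + duty 2876.19 + delivery 2038.73 = 6455.97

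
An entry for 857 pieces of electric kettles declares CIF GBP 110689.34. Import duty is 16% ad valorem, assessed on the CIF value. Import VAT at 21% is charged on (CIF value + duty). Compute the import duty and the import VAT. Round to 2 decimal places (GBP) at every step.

Import duty = 110689.34 × 16% = 17710.29
VAT base = CIF + duty = 110689.34 + 17710.29 = 128399.63
Import VAT = 128399.63 × 21% = 26963.92

Import duty: GBP 17710.29; import VAT: GBP 26963.92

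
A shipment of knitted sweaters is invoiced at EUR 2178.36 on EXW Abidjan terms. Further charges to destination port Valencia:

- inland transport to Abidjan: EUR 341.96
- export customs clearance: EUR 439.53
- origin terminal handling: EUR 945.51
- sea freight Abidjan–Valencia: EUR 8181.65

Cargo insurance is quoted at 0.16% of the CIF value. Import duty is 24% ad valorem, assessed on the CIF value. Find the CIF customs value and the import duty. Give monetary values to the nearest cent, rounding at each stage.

Let C be the CIF value. C = EXW price + pre-shipment costs + freight + 0.16% × C
C − 0.16% × C = 2178.36 + 341.96 + 439.53 + 945.51 + 8181.65
0.9984 × C = 12087.01
C = 12087.01 / 0.9984 = 12106.38
Insurance premium = 0.16% × 12106.38 = 19.37
Import duty = 12106.38 × 24% = 2905.53

CIF value: EUR 12106.38; import duty: EUR 2905.53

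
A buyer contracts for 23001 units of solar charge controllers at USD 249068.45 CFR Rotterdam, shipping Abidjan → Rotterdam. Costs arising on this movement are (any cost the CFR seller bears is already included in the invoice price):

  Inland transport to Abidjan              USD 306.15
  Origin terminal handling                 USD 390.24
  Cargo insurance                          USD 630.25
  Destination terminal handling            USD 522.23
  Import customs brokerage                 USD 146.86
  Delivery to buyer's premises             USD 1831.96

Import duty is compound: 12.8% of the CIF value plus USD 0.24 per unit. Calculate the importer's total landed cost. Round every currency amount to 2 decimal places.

CFR: the seller pays costs through ocean freight to the destination port, but not insurance.
Already in the invoice (seller's account under CFR): inland to port, origin terminal — exclude.
CIF value = CFR price + insurance = 249068.45 + 630.25 = 249698.70
Ad valorem component: 249698.70 × 12.8% = 31961.43
Specific component: 23001 × 0.24 = 5520.24
Import duty = 31961.43 + 5520.24 = 37481.67
Buyer bears: insurance 630.25 + destination terminal 522.23 + brokerage 146.86 + delivery 1831.96 + duty 37481.67 = 40612.97
Landed cost = invoice 249068.45 + 40612.97 = 289681.42

Total landed cost: USD 289681.42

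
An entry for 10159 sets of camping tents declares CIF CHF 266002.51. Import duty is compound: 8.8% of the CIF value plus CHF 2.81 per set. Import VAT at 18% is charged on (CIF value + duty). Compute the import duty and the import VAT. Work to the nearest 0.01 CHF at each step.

Ad valorem component: 266002.51 × 8.8% = 23408.22
Specific component: 10159 × 2.81 = 28546.79
Import duty = 23408.22 + 28546.79 = 51955.01
VAT base = CIF + duty = 266002.51 + 51955.01 = 317957.52
Import VAT = 317957.52 × 18% = 57232.35

Import duty: CHF 51955.01; import VAT: CHF 57232.35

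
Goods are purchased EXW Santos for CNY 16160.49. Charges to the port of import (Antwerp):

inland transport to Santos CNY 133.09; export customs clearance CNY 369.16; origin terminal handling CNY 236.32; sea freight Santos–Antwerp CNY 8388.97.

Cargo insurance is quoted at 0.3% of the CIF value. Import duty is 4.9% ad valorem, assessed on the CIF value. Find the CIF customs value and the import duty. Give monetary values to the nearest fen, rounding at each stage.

Let C be the CIF value. C = EXW price + pre-shipment costs + freight + 0.3% × C
C − 0.3% × C = 16160.49 + 133.09 + 369.16 + 236.32 + 8388.97
0.997 × C = 25288.03
C = 25288.03 / 0.997 = 25364.12
Insurance premium = 0.3% × 25364.12 = 76.09
Import duty = 25364.12 × 4.9% = 1242.84

CIF value: CNY 25364.12; import duty: CNY 1242.84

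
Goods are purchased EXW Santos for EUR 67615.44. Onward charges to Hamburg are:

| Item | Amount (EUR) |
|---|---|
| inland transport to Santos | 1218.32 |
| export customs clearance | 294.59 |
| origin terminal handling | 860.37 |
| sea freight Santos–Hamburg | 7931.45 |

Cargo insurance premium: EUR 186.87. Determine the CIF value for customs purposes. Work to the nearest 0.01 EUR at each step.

CIF value: EUR 78107.04

CIF = EXW price + pre-shipment costs + freight + insurance
CIF = 67615.44 + 1218.32 + 294.59 + 860.37 + 7931.45 + 186.87 = 78107.04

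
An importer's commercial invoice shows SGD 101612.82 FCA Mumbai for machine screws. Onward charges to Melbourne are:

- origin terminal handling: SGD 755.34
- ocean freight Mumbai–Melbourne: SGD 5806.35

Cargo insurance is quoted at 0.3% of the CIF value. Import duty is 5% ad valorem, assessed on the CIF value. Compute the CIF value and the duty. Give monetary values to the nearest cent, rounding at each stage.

CIF value: SGD 108500.01; import duty: SGD 5425.00

Let C be the CIF value. C = FCA price + pre-shipment costs + freight + 0.3% × C
C − 0.3% × C = 101612.82 + 755.34 + 5806.35
0.997 × C = 108174.51
C = 108174.51 / 0.997 = 108500.01
Insurance premium = 0.3% × 108500.01 = 325.50
Import duty = 108500.01 × 5% = 5425.00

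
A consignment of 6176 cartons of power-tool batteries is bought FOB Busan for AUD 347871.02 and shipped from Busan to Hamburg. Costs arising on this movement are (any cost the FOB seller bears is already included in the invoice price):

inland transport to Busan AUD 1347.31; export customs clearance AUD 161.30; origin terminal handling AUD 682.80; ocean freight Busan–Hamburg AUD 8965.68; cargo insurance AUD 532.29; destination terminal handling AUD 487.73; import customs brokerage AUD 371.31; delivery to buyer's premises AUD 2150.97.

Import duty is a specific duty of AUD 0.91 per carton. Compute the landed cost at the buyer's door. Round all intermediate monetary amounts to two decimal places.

Total landed cost: AUD 365999.16

FOB: the seller bears costs until goods are on board at the origin port; the buyer bears freight, insurance and all costs thereafter.
Already in the invoice (seller's account under FOB): inland to port, export clearance, origin terminal — exclude.
CIF value = FOB price + freight + insurance = 347871.02 + 8965.68 + 532.29 = 357368.99
Import duty = 6176 × 0.91 = 5620.16
Buyer bears: freight 8965.68 + insurance 532.29 + destination terminal 487.73 + brokerage 371.31 + delivery 2150.97 + duty 5620.16 = 18128.14
Landed cost = invoice 347871.02 + 18128.14 = 365999.16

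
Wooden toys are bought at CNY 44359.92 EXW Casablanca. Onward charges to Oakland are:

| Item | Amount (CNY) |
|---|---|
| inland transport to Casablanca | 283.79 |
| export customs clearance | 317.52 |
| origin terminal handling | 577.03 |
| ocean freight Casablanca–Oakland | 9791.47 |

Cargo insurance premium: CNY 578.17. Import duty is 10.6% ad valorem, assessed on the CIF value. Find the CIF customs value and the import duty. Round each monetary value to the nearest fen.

CIF value: CNY 55907.90; import duty: CNY 5926.24

CIF = EXW price + pre-shipment costs + freight + insurance
CIF = 44359.92 + 283.79 + 317.52 + 577.03 + 9791.47 + 578.17 = 55907.90
Import duty = 55907.90 × 10.6% = 5926.24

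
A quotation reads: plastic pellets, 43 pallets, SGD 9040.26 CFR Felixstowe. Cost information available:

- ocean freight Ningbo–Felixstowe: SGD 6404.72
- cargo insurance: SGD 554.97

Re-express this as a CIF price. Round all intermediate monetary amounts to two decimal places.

CIF price: SGD 9595.23

Not relevant to the conversion: freight — on the seller under both CFR and CIF; already in the CFR price and stays in the CIF price.
From CFR to CIF, the seller additionally bears: insurance.
CIF price = 9040.26 + 554.97 = 9595.23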